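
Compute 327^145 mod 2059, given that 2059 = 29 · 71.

955

Mod 29: 327 ≡ 8; by Fermat, exponent reduces to 145 mod 28 = 5; 8^5 ≡ 27 (mod 29).
Mod 71: 327 ≡ 43; by Fermat, exponent reduces to 145 mod 70 = 5; 43^5 ≡ 32 (mod 71).
Combine by CRT: x ≡ 27 (mod 29), x ≡ 32 (mod 71) ⇒ x ≡ 955 (mod 2059).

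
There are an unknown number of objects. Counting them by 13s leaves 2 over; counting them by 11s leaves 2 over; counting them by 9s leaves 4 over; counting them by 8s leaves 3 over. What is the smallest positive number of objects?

Combine the congruences pairwise.
From N ≡ 2 (mod 13) write N = 2 + 13t. Substituting into N ≡ 2 (mod 11) gives 13t ≡ 0 (mod 11), and since 2⁻¹ ≡ 6 (mod 11), t ≡ 0. Hence N ≡ 2 + 13·0 = 2 (mod 143).
From N ≡ 2 (mod 143) write N = 2 + 143t. Substituting into N ≡ 4 (mod 9) gives 143t ≡ 2 (mod 9), and since 8⁻¹ ≡ 8 (mod 9), t ≡ 7. Hence N ≡ 2 + 143·7 = 1003 (mod 1287).
From N ≡ 1003 (mod 1287) write N = 1003 + 1287t. Substituting into N ≡ 3 (mod 8) gives 1287t ≡ 0 (mod 8), and since 7⁻¹ ≡ 7 (mod 8), t ≡ 0. Hence N ≡ 1003 + 1287·0 = 1003 (mod 10296).

1003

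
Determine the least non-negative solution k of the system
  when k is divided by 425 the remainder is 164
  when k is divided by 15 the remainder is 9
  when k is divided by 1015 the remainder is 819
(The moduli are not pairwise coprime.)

64764

Combine the congruences pairwise.
gcd(425, 15) = 5 and 5 | (9 − 164), so the pair is consistent; merging gives k ≡ 1014 (mod 1275), where 1275 = lcm(425, 15).
gcd(1275, 1015) = 5 and 5 | (819 − 1014), so the pair is consistent; merging gives k ≡ 64764 (mod 258825), where 258825 = lcm(1275, 1015).
The solution is unique modulo lcm(425, 15, 1015) = 258825.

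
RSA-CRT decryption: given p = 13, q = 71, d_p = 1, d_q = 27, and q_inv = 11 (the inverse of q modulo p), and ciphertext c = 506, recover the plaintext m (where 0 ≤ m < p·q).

129

m₁ = c^(d_p) mod p: c ≡ 12 (mod 13), and 12^1 mod 13 = 12.
m₂ = c^(d_q) mod q: c ≡ 9 (mod 71), and 9^27 mod 71 = 58.
h = q_inv·(m₁ − m₂) mod p = 11·(12 − 58) mod 13 = 1.
m = m₂ + h·q = 58 + 1·71 = 129.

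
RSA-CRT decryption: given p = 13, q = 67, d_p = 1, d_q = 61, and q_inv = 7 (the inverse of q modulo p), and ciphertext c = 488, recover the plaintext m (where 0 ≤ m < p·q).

345

m₁ = c^(d_p) mod p: c ≡ 7 (mod 13), and 7^1 mod 13 = 7.
m₂ = c^(d_q) mod q: c ≡ 19 (mod 67), and 19^61 mod 67 = 10.
h = q_inv·(m₁ − m₂) mod p = 7·(7 − 10) mod 13 = 5.
m = m₂ + h·q = 10 + 5·67 = 345.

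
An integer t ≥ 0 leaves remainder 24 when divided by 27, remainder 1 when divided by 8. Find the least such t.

From t ≡ 24 (mod 27) write t = 24 + 27s. Substituting into t ≡ 1 (mod 8) gives 27s ≡ 1 (mod 8), and since 3⁻¹ ≡ 3 (mod 8), s ≡ 3. Hence t ≡ 24 + 27·3 = 105 (mod 216).

105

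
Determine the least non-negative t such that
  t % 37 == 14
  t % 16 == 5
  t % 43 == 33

The moduli are pairwise coprime; N = 37·16·43 = 25456.
N/37 = 688; 688 ≡ 22 (mod 37); 22·32 ≡ 1, so inverse 32.
N/16 = 1591; 1591 ≡ 7 (mod 16); 7·7 ≡ 1, so inverse 7.
N/43 = 592; 592 ≡ 33 (mod 43); 33·30 ≡ 1, so inverse 30.
t ≡ 14·688·32 + 5·1591·7 + 33·592·30 = 949989.
949989 mod 25456 = 8117.

8117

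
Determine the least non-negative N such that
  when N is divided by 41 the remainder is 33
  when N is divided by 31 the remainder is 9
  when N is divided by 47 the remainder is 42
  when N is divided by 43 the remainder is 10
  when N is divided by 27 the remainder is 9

From N ≡ 33 (mod 41) write N = 33 + 41t. Substituting into N ≡ 9 (mod 31) gives 41t ≡ 7 (mod 31), and since 10⁻¹ ≡ 28 (mod 31), t ≡ 10. Hence N ≡ 33 + 41·10 = 443 (mod 1271).
From N ≡ 443 (mod 1271) write N = 443 + 1271t. Substituting into N ≡ 42 (mod 47) gives 1271t ≡ 22 (mod 47), and since 2⁻¹ ≡ 24 (mod 47), t ≡ 11. Hence N ≡ 443 + 1271·11 = 14424 (mod 59737).
From N ≡ 14424 (mod 59737) write N = 14424 + 59737t. Substituting into N ≡ 10 (mod 43) gives 59737t ≡ 34 (mod 43), and since 10⁻¹ ≡ 13 (mod 43), t ≡ 12. Hence N ≡ 14424 + 59737·12 = 731268 (mod 2568691).
From N ≡ 731268 (mod 2568691) write N = 731268 + 2568691t. Substituting into N ≡ 9 (mod 27) gives 2568691t ≡ 9 (mod 27), and since 19⁻¹ ≡ 10 (mod 27), t ≡ 9. Hence N ≡ 731268 + 2568691·9 = 23849487 (mod 69354657).

23849487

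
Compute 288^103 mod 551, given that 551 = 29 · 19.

Mod 29: 288 ≡ 27; by Fermat, exponent reduces to 103 mod 28 = 19; 27^19 ≡ 3 (mod 29).
Mod 19: 288 ≡ 3; by Fermat, exponent reduces to 103 mod 18 = 13; 3^13 ≡ 14 (mod 19).
Combine by CRT: x ≡ 3 (mod 29), x ≡ 14 (mod 19) ⇒ x ≡ 90 (mod 551).

90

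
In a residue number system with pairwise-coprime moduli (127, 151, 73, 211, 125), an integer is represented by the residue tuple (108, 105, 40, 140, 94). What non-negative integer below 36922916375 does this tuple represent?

15200152969

The moduli are pairwise coprime; N = 127·151·73·211·125 = 36922916375.
N/127 = 290731625; 290731625 ≡ 50 (mod 127); 50·94 ≡ 1, so inverse 94.
N/151 = 244522625; 244522625 ≡ 20 (mod 151); 20·68 ≡ 1, so inverse 68.
N/73 = 505793375; 505793375 ≡ 27 (mod 73); 27·46 ≡ 1, so inverse 46.
N/211 = 174990125; 174990125 ≡ 18 (mod 211); 18·129 ≡ 1, so inverse 129.
N/125 = 295383331; 295383331 ≡ 81 (mod 125); 81·71 ≡ 1, so inverse 71.
x ≡ 108·290731625·94 + 105·244522625·68 + 40·505793375·46 + 140·174990125·129 + 94·295383331·71 = 10759768818094.
10759768818094 mod 36922916375 = 15200152969.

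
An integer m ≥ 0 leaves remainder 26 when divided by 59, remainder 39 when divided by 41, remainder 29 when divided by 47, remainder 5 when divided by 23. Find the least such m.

1076658

The moduli are pairwise coprime; N = 59·41·47·23 = 2614939.
N/59 = 44321; 44321 ≡ 12 (mod 59); 12·5 ≡ 1, so inverse 5.
N/41 = 63779; 63779 ≡ 24 (mod 41); 24·12 ≡ 1, so inverse 12.
N/47 = 55637; 55637 ≡ 36 (mod 47); 36·17 ≡ 1, so inverse 17.
N/23 = 113693; 113693 ≡ 4 (mod 23); 4·6 ≡ 1, so inverse 6.
m ≡ 26·44321·5 + 39·63779·12 + 29·55637·17 + 5·113693·6 = 66450133.
66450133 mod 2614939 = 1076658.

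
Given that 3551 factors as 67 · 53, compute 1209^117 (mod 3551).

847

Mod 67: 1209 ≡ 3; by Fermat, exponent reduces to 117 mod 66 = 51; 3^51 ≡ 43 (mod 67).
Mod 53: 1209 ≡ 43; by Fermat, exponent reduces to 117 mod 52 = 13; 43^13 ≡ 52 (mod 53).
Combine by CRT: x ≡ 43 (mod 67), x ≡ 52 (mod 53) ⇒ x ≡ 847 (mod 3551).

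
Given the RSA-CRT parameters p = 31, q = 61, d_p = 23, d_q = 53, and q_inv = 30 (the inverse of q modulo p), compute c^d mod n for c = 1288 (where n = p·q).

44

m₁ = c^(d_p) mod p: c ≡ 17 (mod 31), and 17^23 mod 31 = 13.
m₂ = c^(d_q) mod q: c ≡ 7 (mod 61), and 7^53 mod 61 = 44.
h = q_inv·(m₁ − m₂) mod p = 30·(13 − 44) mod 31 = 0.
m = m₂ + h·q = 44 + 0·61 = 44.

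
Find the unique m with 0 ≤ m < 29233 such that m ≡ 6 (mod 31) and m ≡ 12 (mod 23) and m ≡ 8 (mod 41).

From m ≡ 6 (mod 31) write m = 6 + 31t. Substituting into m ≡ 12 (mod 23) gives 31t ≡ 6 (mod 23), and since 8⁻¹ ≡ 3 (mod 23), t ≡ 18. Hence m ≡ 6 + 31·18 = 564 (mod 713).
From m ≡ 564 (mod 713) write m = 564 + 713t. Substituting into m ≡ 8 (mod 41) gives 713t ≡ 18 (mod 41), and since 16⁻¹ ≡ 18 (mod 41), t ≡ 37. Hence m ≡ 564 + 713·37 = 26945 (mod 29233).

26945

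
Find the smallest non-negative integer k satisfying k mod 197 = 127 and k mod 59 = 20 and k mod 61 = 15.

599401

From k ≡ 127 (mod 197) write k = 127 + 197t. Substituting into k ≡ 20 (mod 59) gives 197t ≡ 11 (mod 59), and since 20⁻¹ ≡ 3 (mod 59), t ≡ 33. Hence k ≡ 127 + 197·33 = 6628 (mod 11623).
From k ≡ 6628 (mod 11623) write k = 6628 + 11623t. Substituting into k ≡ 15 (mod 61) gives 11623t ≡ 36 (mod 61), and since 33⁻¹ ≡ 37 (mod 61), t ≡ 51. Hence k ≡ 6628 + 11623·51 = 599401 (mod 709003).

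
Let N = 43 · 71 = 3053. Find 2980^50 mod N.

1457

Mod 43: 2980 ≡ 13; by Fermat, exponent reduces to 50 mod 42 = 8; 13^8 ≡ 38 (mod 43).
Mod 71: 2980 ≡ 69; 69^50 ≡ 37 (mod 71).
Combine by CRT: x ≡ 38 (mod 43), x ≡ 37 (mod 71) ⇒ x ≡ 1457 (mod 3053).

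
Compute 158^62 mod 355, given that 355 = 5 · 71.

Mod 5: 158 ≡ 3; by Fermat, exponent reduces to 62 mod 4 = 2; 3^2 ≡ 4 (mod 5).
Mod 71: 158 ≡ 16; 16^62 ≡ 8 (mod 71).
Combine by CRT: x ≡ 4 (mod 5), x ≡ 8 (mod 71) ⇒ x ≡ 79 (mod 355).

79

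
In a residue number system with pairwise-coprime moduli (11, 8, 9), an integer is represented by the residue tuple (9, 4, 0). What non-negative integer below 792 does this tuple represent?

The moduli are pairwise coprime; N = 11·8·9 = 792.
N/11 = 72; 72 ≡ 6 (mod 11); 6·2 ≡ 1, so inverse 2.
N/8 = 99; 99 ≡ 3 (mod 8); 3·3 ≡ 1, so inverse 3.
N/9 = 88; 88 ≡ 7 (mod 9); 7·4 ≡ 1, so inverse 4.
x ≡ 9·72·2 + 4·99·3 + 0·88·4 = 2484.
2484 mod 792 = 108.

108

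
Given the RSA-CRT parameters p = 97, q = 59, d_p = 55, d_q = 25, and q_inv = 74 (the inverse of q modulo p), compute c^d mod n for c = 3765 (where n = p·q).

m₁ = c^(d_p) mod p: c ≡ 79 (mod 97), and 79^55 mod 97 = 27.
m₂ = c^(d_q) mod q: c ≡ 48 (mod 59), and 48^25 mod 59 = 46.
h = q_inv·(m₁ − m₂) mod p = 74·(27 − 46) mod 97 = 49.
m = m₂ + h·q = 46 + 49·59 = 2937.

2937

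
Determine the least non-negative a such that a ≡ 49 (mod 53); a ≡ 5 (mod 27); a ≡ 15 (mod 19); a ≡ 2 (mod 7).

99689

The moduli are pairwise coprime; N = 53·27·19·7 = 190323.
N/53 = 3591; 3591 ≡ 40 (mod 53); 40·4 ≡ 1, so inverse 4.
N/27 = 7049; 7049 ≡ 2 (mod 27); 2·14 ≡ 1, so inverse 14.
N/19 = 10017; 10017 ≡ 4 (mod 19); 4·5 ≡ 1, so inverse 5.
N/7 = 27189; 27189 ≡ 1 (mod 7), inverse 1.
a ≡ 49·3591·4 + 5·7049·14 + 15·10017·5 + 2·27189·1 = 2002919.
2002919 mod 190323 = 99689.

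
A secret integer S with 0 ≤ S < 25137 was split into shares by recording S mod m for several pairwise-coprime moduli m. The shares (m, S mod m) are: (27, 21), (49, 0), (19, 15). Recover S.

19110

From S ≡ 21 (mod 27) write S = 21 + 27t. Substituting into S ≡ 0 (mod 49) gives 27t ≡ 28 (mod 49), and since 27⁻¹ ≡ 20 (mod 49), t ≡ 21. Hence S ≡ 21 + 27·21 = 588 (mod 1323).
From S ≡ 588 (mod 1323) write S = 588 + 1323t. Substituting into S ≡ 15 (mod 19) gives 1323t ≡ 16 (mod 19), and since 12⁻¹ ≡ 8 (mod 19), t ≡ 14. Hence S ≡ 588 + 1323·14 = 19110 (mod 25137).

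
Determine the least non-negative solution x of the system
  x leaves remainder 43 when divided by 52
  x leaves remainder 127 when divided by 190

4307

Combine the congruences pairwise.
gcd(52, 190) = 2 and 2 | (127 − 43), so the pair is consistent; merging gives x ≡ 4307 (mod 4940), where 4940 = lcm(52, 190).
The solution is unique modulo lcm(52, 190) = 4940.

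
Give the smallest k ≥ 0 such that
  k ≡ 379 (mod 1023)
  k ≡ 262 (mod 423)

Combine the congruences pairwise.
gcd(1023, 423) = 3 and 3 | (262 − 379), so the pair is consistent; merging gives k ≡ 129277 (mod 144243), where 144243 = lcm(1023, 423).
The solution is unique modulo lcm(1023, 423) = 144243.

129277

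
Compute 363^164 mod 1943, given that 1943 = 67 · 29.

Mod 67: 363 ≡ 28; by Fermat, exponent reduces to 164 mod 66 = 32; 28^32 ≡ 55 (mod 67).
Mod 29: 363 ≡ 15; by Fermat, exponent reduces to 164 mod 28 = 24; 15^24 ≡ 16 (mod 29).
Combine by CRT: x ≡ 55 (mod 67), x ≡ 16 (mod 29) ⇒ x ≡ 1060 (mod 1943).

1060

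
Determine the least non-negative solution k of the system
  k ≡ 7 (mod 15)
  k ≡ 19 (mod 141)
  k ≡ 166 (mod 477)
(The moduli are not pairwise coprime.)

34987

gcd(15, 141) = 3 and 3 | (19 − 7), so the pair is consistent; merging gives k ≡ 442 (mod 705), where 705 = lcm(15, 141).
gcd(705, 477) = 3 and 3 | (166 − 442), so the pair is consistent; merging gives k ≡ 34987 (mod 112095), where 112095 = lcm(705, 477).
The solution is unique modulo lcm(15, 141, 477) = 112095.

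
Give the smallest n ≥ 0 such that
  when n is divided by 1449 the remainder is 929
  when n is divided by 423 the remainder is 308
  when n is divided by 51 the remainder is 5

700796

Combine the congruences pairwise.
gcd(1449, 423) = 9 and 9 | (308 − 929), so the pair is consistent; merging gives n ≡ 19766 (mod 68103), where 68103 = lcm(1449, 423).
gcd(68103, 51) = 3 and 3 | (5 − 19766), so the pair is consistent; merging gives n ≡ 700796 (mod 1157751), where 1157751 = lcm(68103, 51).
The solution is unique modulo lcm(1449, 423, 51) = 1157751.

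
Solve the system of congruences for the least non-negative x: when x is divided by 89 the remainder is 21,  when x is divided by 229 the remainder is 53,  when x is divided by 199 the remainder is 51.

376758

The moduli are pairwise coprime; N = 89·229·199 = 4055819.
N/89 = 45571; 45571 ≡ 3 (mod 89); 3·30 ≡ 1, so inverse 30.
N/229 = 17711; 17711 ≡ 78 (mod 229); 78·138 ≡ 1, so inverse 138.
N/199 = 20381; 20381 ≡ 83 (mod 199); 83·12 ≡ 1, so inverse 12.
x ≡ 21·45571·30 + 53·17711·138 + 51·20381·12 = 170721156.
170721156 mod 4055819 = 376758.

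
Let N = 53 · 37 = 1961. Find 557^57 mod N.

Mod 53: 557 ≡ 27; by Fermat, exponent reduces to 57 mod 52 = 5; 27^5 ≡ 5 (mod 53).
Mod 37: 557 ≡ 2; by Fermat, exponent reduces to 57 mod 36 = 21; 2^21 ≡ 29 (mod 37).
Combine by CRT: x ≡ 5 (mod 53), x ≡ 29 (mod 37) ⇒ x ≡ 1065 (mod 1961).

1065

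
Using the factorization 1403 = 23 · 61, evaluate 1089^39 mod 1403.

1186

Mod 23: 1089 ≡ 8; by Fermat, exponent reduces to 39 mod 22 = 17; 8^17 ≡ 13 (mod 23).
Mod 61: 1089 ≡ 52; 52^39 ≡ 27 (mod 61).
Combine by CRT: x ≡ 13 (mod 23), x ≡ 27 (mod 61) ⇒ x ≡ 1186 (mod 1403).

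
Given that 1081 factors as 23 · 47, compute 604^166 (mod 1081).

Mod 23: 604 ≡ 6; by Fermat, exponent reduces to 166 mod 22 = 12; 6^12 ≡ 6 (mod 23).
Mod 47: 604 ≡ 40; by Fermat, exponent reduces to 166 mod 46 = 28; 40^28 ≡ 28 (mod 47).
Combine by CRT: x ≡ 6 (mod 23), x ≡ 28 (mod 47) ⇒ x ≡ 75 (mod 1081).

75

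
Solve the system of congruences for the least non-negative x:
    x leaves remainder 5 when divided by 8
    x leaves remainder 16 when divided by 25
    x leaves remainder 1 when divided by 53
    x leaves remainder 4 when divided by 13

20141

From x ≡ 5 (mod 8) write x = 5 + 8t. Substituting into x ≡ 16 (mod 25) gives 8t ≡ 11 (mod 25), and since 8⁻¹ ≡ 22 (mod 25), t ≡ 17. Hence x ≡ 5 + 8·17 = 141 (mod 200).
From x ≡ 141 (mod 200) write x = 141 + 200t. Substituting into x ≡ 1 (mod 53) gives 200t ≡ 19 (mod 53), and since 41⁻¹ ≡ 22 (mod 53), t ≡ 47. Hence x ≡ 141 + 200·47 = 9541 (mod 10600).
From x ≡ 9541 (mod 10600) write x = 9541 + 10600t. Substituting into x ≡ 4 (mod 13) gives 10600t ≡ 5 (mod 13), and since 5⁻¹ ≡ 8 (mod 13), t ≡ 1. Hence x ≡ 9541 + 10600·1 = 20141 (mod 137800).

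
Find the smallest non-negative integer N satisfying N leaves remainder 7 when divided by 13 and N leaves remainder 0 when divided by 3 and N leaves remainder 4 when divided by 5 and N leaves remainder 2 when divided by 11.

The moduli are pairwise coprime; M = 13·3·5·11 = 2145.
M/13 = 165; 165 ≡ 9 (mod 13); 9·3 ≡ 1, so inverse 3.
M/3 = 715; 715 ≡ 1 (mod 3), inverse 1.
M/5 = 429; 429 ≡ 4 (mod 5); 4·4 ≡ 1, so inverse 4.
M/11 = 195; 195 ≡ 8 (mod 11); 8·7 ≡ 1, so inverse 7.
N ≡ 7·165·3 + 0·715·1 + 4·429·4 + 2·195·7 = 13059.
13059 mod 2145 = 189.

189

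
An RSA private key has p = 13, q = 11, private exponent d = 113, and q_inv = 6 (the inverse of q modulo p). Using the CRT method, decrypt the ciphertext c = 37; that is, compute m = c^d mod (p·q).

d_p = d mod (p−1) = 113 mod 12 = 5; d_q = d mod (q−1) = 3.
m₁ = c^(d_p) mod p: c ≡ 11 (mod 13), and 11^5 mod 13 = 7.
m₂ = c^(d_q) mod q: c ≡ 4 (mod 11), and 4^3 mod 11 = 9.
h = q_inv·(m₁ − m₂) mod p = 6·(7 − 9) mod 13 = 1.
m = m₂ + h·q = 9 + 1·11 = 20.

20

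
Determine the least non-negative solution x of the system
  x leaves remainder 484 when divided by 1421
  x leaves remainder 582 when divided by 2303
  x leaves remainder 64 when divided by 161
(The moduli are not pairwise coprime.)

gcd(1421, 2303) = 49 and 49 | (582 − 484), so the pair is consistent; merging gives x ≡ 37430 (mod 66787), where 66787 = lcm(1421, 2303).
gcd(66787, 161) = 7 and 7 | (64 − 37430), so the pair is consistent; merging gives x ≡ 838874 (mod 1536101), where 1536101 = lcm(66787, 161).
The solution is unique modulo lcm(1421, 2303, 161) = 1536101.

838874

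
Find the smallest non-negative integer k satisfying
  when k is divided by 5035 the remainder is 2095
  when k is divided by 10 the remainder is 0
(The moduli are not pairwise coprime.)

Combine the congruences pairwise.
gcd(5035, 10) = 5 and 5 | (0 − 2095), so the pair is consistent; merging gives k ≡ 7130 (mod 10070), where 10070 = lcm(5035, 10).
The solution is unique modulo lcm(5035, 10) = 10070.

7130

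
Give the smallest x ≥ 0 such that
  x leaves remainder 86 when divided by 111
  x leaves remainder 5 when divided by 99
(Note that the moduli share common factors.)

2084

gcd(111, 99) = 3 and 3 | (5 − 86), so the pair is consistent; merging gives x ≡ 2084 (mod 3663), where 3663 = lcm(111, 99).
The solution is unique modulo lcm(111, 99) = 3663.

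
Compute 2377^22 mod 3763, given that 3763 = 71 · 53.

Mod 71: 2377 ≡ 34; 34^22 ≡ 37 (mod 71).
Mod 53: 2377 ≡ 45; 45^22 ≡ 7 (mod 53).
Combine by CRT: x ≡ 37 (mod 71), x ≡ 7 (mod 53) ⇒ x ≡ 1173 (mod 3763).

1173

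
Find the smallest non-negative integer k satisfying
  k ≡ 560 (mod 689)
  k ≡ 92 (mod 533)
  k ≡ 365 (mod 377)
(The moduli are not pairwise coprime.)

422228

gcd(689, 533) = 13 and 13 | (92 − 560), so the pair is consistent; merging gives k ≡ 26742 (mod 28249), where 28249 = lcm(689, 533).
gcd(28249, 377) = 13 and 13 | (365 − 26742), so the pair is consistent; merging gives k ≡ 422228 (mod 819221), where 819221 = lcm(28249, 377).
The solution is unique modulo lcm(689, 533, 377) = 819221.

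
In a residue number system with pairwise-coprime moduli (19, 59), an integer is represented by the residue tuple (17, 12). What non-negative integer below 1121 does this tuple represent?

Combine the congruences pairwise.
From x ≡ 17 (mod 19) write x = 17 + 19t. Substituting into x ≡ 12 (mod 59) gives 19t ≡ 54 (mod 59), and since 19⁻¹ ≡ 28 (mod 59), t ≡ 37. Hence x ≡ 17 + 19·37 = 720 (mod 1121).

720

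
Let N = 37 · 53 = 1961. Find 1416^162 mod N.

Mod 37: 1416 ≡ 10; by Fermat, exponent reduces to 162 mod 36 = 18; 10^18 ≡ 1 (mod 37).
Mod 53: 1416 ≡ 38; by Fermat, exponent reduces to 162 mod 52 = 6; 38^6 ≡ 24 (mod 53).
Combine by CRT: x ≡ 1 (mod 37), x ≡ 24 (mod 53) ⇒ x ≡ 1296 (mod 1961).

1296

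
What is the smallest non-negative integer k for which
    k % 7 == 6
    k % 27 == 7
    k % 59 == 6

From k ≡ 6 (mod 7) write k = 6 + 7t. Substituting into k ≡ 7 (mod 27) gives 7t ≡ 1 (mod 27), and since 7⁻¹ ≡ 4 (mod 27), t ≡ 4. Hence k ≡ 6 + 7·4 = 34 (mod 189).
From k ≡ 34 (mod 189) write k = 34 + 189t. Substituting into k ≡ 6 (mod 59) gives 189t ≡ 31 (mod 59), and since 12⁻¹ ≡ 5 (mod 59), t ≡ 37. Hence k ≡ 34 + 189·37 = 7027 (mod 11151).

7027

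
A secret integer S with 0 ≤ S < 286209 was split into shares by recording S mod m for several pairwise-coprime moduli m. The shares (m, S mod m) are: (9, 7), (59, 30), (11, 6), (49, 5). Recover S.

From S ≡ 7 (mod 9) write S = 7 + 9t. Substituting into S ≡ 30 (mod 59) gives 9t ≡ 23 (mod 59), and since 9⁻¹ ≡ 46 (mod 59), t ≡ 55. Hence S ≡ 7 + 9·55 = 502 (mod 531).
From S ≡ 502 (mod 531) write S = 502 + 531t. Substituting into S ≡ 6 (mod 11) gives 531t ≡ 10 (mod 11), and since 3⁻¹ ≡ 4 (mod 11), t ≡ 7. Hence S ≡ 502 + 531·7 = 4219 (mod 5841).
From S ≡ 4219 (mod 5841) write S = 4219 + 5841t. Substituting into S ≡ 5 (mod 49) gives 5841t ≡ 0 (mod 49), and since 10⁻¹ ≡ 5 (mod 49), t ≡ 0. Hence S ≡ 4219 + 5841·0 = 4219 (mod 286209).

4219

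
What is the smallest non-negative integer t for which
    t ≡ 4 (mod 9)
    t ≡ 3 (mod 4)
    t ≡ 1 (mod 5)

31

The moduli are pairwise coprime; N = 9·4·5 = 180.
N/9 = 20; 20 ≡ 2 (mod 9); 2·5 ≡ 1, so inverse 5.
N/4 = 45; 45 ≡ 1 (mod 4), inverse 1.
N/5 = 36; 36 ≡ 1 (mod 5), inverse 1.
t ≡ 4·20·5 + 3·45·1 + 1·36·1 = 571.
571 mod 180 = 31.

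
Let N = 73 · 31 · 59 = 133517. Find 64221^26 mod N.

Mod 73: 64221 ≡ 54; 54^26 ≡ 36 (mod 73).
Mod 31: 64221 ≡ 20; 20^26 ≡ 7 (mod 31).
Mod 59: 64221 ≡ 29; 29^26 ≡ 51 (mod 59).
Combine by CRT: x ≡ 36 (mod 73), x ≡ 7 (mod 31), x ≡ 51 (mod 59) ⇒ x ≡ 54567 (mod 133517).

54567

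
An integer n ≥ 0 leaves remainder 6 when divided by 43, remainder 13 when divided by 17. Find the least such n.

608

Combine the congruences pairwise.
From n ≡ 6 (mod 43) write n = 6 + 43t. Substituting into n ≡ 13 (mod 17) gives 43t ≡ 7 (mod 17), and since 9⁻¹ ≡ 2 (mod 17), t ≡ 14. Hence n ≡ 6 + 43·14 = 608 (mod 731).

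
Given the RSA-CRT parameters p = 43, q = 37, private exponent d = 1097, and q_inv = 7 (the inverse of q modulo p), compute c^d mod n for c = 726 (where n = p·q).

d_p = d mod (p−1) = 1097 mod 42 = 5; d_q = d mod (q−1) = 17.
m₁ = c^(d_p) mod p: c ≡ 38 (mod 43), and 38^5 mod 43 = 14.
m₂ = c^(d_q) mod q: c ≡ 23 (mod 37), and 23^17 mod 37 = 8.
h = q_inv·(m₁ − m₂) mod p = 7·(14 − 8) mod 43 = 42.
m = m₂ + h·q = 8 + 42·37 = 1562.

1562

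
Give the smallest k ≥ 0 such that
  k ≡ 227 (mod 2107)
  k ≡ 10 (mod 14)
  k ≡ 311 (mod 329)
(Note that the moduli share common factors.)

27618

Combine the congruences pairwise.
gcd(2107, 14) = 7 and 7 | (10 − 227), so the pair is consistent; merging gives k ≡ 2334 (mod 4214), where 4214 = lcm(2107, 14).
gcd(4214, 329) = 7 and 7 | (311 − 2334), so the pair is consistent; merging gives k ≡ 27618 (mod 198058), where 198058 = lcm(4214, 329).
The solution is unique modulo lcm(2107, 14, 329) = 198058.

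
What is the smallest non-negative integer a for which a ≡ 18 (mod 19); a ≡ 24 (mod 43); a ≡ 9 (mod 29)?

8796

From a ≡ 18 (mod 19) write a = 18 + 19t. Substituting into a ≡ 24 (mod 43) gives 19t ≡ 6 (mod 43), and since 19⁻¹ ≡ 34 (mod 43), t ≡ 32. Hence a ≡ 18 + 19·32 = 626 (mod 817).
From a ≡ 626 (mod 817) write a = 626 + 817t. Substituting into a ≡ 9 (mod 29) gives 817t ≡ 21 (mod 29), and since 5⁻¹ ≡ 6 (mod 29), t ≡ 10. Hence a ≡ 626 + 817·10 = 8796 (mod 23693).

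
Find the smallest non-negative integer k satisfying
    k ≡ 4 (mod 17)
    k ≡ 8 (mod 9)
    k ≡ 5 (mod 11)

From k ≡ 4 (mod 17) write k = 4 + 17t. Substituting into k ≡ 8 (mod 9) gives 17t ≡ 4 (mod 9), and since 8⁻¹ ≡ 8 (mod 9), t ≡ 5. Hence k ≡ 4 + 17·5 = 89 (mod 153).
From k ≡ 89 (mod 153) write k = 89 + 153t. Substituting into k ≡ 5 (mod 11) gives 153t ≡ 4 (mod 11), and since 10⁻¹ ≡ 10 (mod 11), t ≡ 7. Hence k ≡ 89 + 153·7 = 1160 (mod 1683).

1160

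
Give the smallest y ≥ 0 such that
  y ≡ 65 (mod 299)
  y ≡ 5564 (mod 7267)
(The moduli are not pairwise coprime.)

Combine the congruences pairwise.
gcd(299, 7267) = 13 and 13 | (5564 − 65), so the pair is consistent; merging gives y ≡ 20098 (mod 167141), where 167141 = lcm(299, 7267).
The solution is unique modulo lcm(299, 7267) = 167141.

20098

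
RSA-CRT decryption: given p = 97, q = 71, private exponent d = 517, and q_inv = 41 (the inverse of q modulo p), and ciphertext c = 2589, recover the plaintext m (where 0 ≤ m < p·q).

d_p = d mod (p−1) = 517 mod 96 = 37; d_q = d mod (q−1) = 27.
m₁ = c^(d_p) mod p: c ≡ 67 (mod 97), and 67^37 mod 97 = 52.
m₂ = c^(d_q) mod q: c ≡ 33 (mod 71), and 33^27 mod 71 = 61.
h = q_inv·(m₁ − m₂) mod p = 41·(52 − 61) mod 97 = 19.
m = m₂ + h·q = 61 + 19·71 = 1410.

1410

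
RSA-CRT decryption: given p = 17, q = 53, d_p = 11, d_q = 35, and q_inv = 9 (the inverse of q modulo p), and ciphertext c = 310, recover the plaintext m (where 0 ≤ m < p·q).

846

m₁ = c^(d_p) mod p: c ≡ 4 (mod 17), and 4^11 mod 17 = 13.
m₂ = c^(d_q) mod q: c ≡ 45 (mod 53), and 45^35 mod 53 = 51.
h = q_inv·(m₁ − m₂) mod p = 9·(13 − 51) mod 17 = 15.
m = m₂ + h·q = 51 + 15·53 = 846.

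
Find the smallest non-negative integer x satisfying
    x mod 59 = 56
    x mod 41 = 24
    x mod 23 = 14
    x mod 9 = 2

269804

From x ≡ 56 (mod 59) write x = 56 + 59t. Substituting into x ≡ 24 (mod 41) gives 59t ≡ 9 (mod 41), and since 18⁻¹ ≡ 16 (mod 41), t ≡ 21. Hence x ≡ 56 + 59·21 = 1295 (mod 2419).
From x ≡ 1295 (mod 2419) write x = 1295 + 2419t. Substituting into x ≡ 14 (mod 23) gives 2419t ≡ 7 (mod 23), and since 4⁻¹ ≡ 6 (mod 23), t ≡ 19. Hence x ≡ 1295 + 2419·19 = 47256 (mod 55637).
From x ≡ 47256 (mod 55637) write x = 47256 + 55637t. Substituting into x ≡ 2 (mod 9) gives 55637t ≡ 5 (mod 9), and since 8⁻¹ ≡ 8 (mod 9), t ≡ 4. Hence x ≡ 47256 + 55637·4 = 269804 (mod 500733).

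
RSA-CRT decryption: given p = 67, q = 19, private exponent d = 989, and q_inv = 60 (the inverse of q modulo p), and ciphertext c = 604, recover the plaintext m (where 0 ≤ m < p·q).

470

d_p = d mod (p−1) = 989 mod 66 = 65; d_q = d mod (q−1) = 17.
m₁ = c^(d_p) mod p: c ≡ 1 (mod 67), and 1^65 mod 67 = 1.
m₂ = c^(d_q) mod q: c ≡ 15 (mod 19), and 15^17 mod 19 = 14.
h = q_inv·(m₁ − m₂) mod p = 60·(1 − 14) mod 67 = 24.
m = m₂ + h·q = 14 + 24·19 = 470.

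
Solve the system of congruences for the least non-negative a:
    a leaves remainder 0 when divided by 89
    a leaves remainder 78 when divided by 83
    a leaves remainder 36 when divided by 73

141510

The moduli are pairwise coprime; N = 89·83·73 = 539251.
N/89 = 6059; 6059 ≡ 7 (mod 89); 7·51 ≡ 1, so inverse 51.
N/83 = 6497; 6497 ≡ 23 (mod 83); 23·65 ≡ 1, so inverse 65.
N/73 = 7387; 7387 ≡ 14 (mod 73); 14·47 ≡ 1, so inverse 47.
a ≡ 0·6059·51 + 78·6497·65 + 36·7387·47 = 45438594.
45438594 mod 539251 = 141510.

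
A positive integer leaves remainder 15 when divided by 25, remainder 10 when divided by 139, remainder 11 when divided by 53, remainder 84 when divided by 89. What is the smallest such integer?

The moduli are pairwise coprime; N = 25·139·53·89 = 16391575.
N/25 = 655663; 655663 ≡ 13 (mod 25); 13·2 ≡ 1, so inverse 2.
N/139 = 117925; 117925 ≡ 53 (mod 139); 53·21 ≡ 1, so inverse 21.
N/53 = 309275; 309275 ≡ 20 (mod 53); 20·8 ≡ 1, so inverse 8.
N/89 = 184175; 184175 ≡ 34 (mod 89); 34·55 ≡ 1, so inverse 55.
x ≡ 15·655663·2 + 10·117925·21 + 11·309275·8 + 84·184175·55 = 922538840.
922538840 mod 16391575 = 4610640.

4610640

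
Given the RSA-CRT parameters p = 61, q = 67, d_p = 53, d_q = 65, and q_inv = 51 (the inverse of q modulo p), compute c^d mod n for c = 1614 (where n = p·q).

m₁ = c^(d_p) mod p: c ≡ 28 (mod 61), and 28^53 mod 61 = 8.
m₂ = c^(d_q) mod q: c ≡ 6 (mod 67), and 6^65 mod 67 = 56.
h = q_inv·(m₁ − m₂) mod p = 51·(8 − 56) mod 61 = 53.
m = m₂ + h·q = 56 + 53·67 = 3607.

3607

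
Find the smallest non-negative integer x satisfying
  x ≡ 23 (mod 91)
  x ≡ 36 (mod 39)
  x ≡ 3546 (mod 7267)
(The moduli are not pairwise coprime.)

gcd(91, 39) = 13 and 13 | (36 − 23), so the pair is consistent; merging gives x ≡ 114 (mod 273), where 273 = lcm(91, 39).
gcd(273, 7267) = 13 and 13 | (3546 − 114), so the pair is consistent; merging gives x ≡ 90750 (mod 152607), where 152607 = lcm(273, 7267).
The solution is unique modulo lcm(91, 39, 7267) = 152607.

90750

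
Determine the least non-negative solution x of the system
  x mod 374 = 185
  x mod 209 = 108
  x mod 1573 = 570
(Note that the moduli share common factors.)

gcd(374, 209) = 11 and 11 | (108 − 185), so the pair is consistent; merging gives x ≡ 6169 (mod 7106), where 7106 = lcm(374, 209).
gcd(7106, 1573) = 11 and 11 | (570 − 6169), so the pair is consistent; merging gives x ≡ 794935 (mod 1016158), where 1016158 = lcm(7106, 1573).
The solution is unique modulo lcm(374, 209, 1573) = 1016158.

794935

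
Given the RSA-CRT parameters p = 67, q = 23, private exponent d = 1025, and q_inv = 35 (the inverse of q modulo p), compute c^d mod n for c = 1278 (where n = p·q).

1181

d_p = d mod (p−1) = 1025 mod 66 = 35; d_q = d mod (q−1) = 13.
m₁ = c^(d_p) mod p: c ≡ 5 (mod 67), and 5^35 mod 67 = 42.
m₂ = c^(d_q) mod q: c ≡ 13 (mod 23), and 13^13 mod 23 = 8.
h = q_inv·(m₁ − m₂) mod p = 35·(42 − 8) mod 67 = 51.
m = m₂ + h·q = 8 + 51·23 = 1181.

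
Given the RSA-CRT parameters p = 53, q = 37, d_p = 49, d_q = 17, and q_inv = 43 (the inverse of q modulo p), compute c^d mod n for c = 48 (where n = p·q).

1470

m₁ = c^(d_p) mod p: c ≡ 48 (mod 53), and 48^49 mod 53 = 39.
m₂ = c^(d_q) mod q: c ≡ 11 (mod 37), and 11^17 mod 37 = 27.
h = q_inv·(m₁ − m₂) mod p = 43·(39 − 27) mod 53 = 39.
m = m₂ + h·q = 27 + 39·37 = 1470.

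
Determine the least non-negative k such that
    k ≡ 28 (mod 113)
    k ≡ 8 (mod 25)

1158

From k ≡ 28 (mod 113) write k = 28 + 113t. Substituting into k ≡ 8 (mod 25) gives 113t ≡ 5 (mod 25), and since 13⁻¹ ≡ 2 (mod 25), t ≡ 10. Hence k ≡ 28 + 113·10 = 1158 (mod 2825).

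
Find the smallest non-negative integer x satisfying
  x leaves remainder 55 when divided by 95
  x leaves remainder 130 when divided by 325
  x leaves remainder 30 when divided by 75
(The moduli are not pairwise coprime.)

9555

Combine the congruences pairwise.
gcd(95, 325) = 5 and 5 | (130 − 55), so the pair is consistent; merging gives x ≡ 3380 (mod 6175), where 6175 = lcm(95, 325).
gcd(6175, 75) = 25 and 25 | (30 − 3380), so the pair is consistent; merging gives x ≡ 9555 (mod 18525), where 18525 = lcm(6175, 75).
The solution is unique modulo lcm(95, 325, 75) = 18525.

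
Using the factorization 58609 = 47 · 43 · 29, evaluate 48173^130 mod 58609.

16177

Mod 47: 48173 ≡ 45; by Fermat, exponent reduces to 130 mod 46 = 38; 45^38 ≡ 9 (mod 47).
Mod 43: 48173 ≡ 13; by Fermat, exponent reduces to 130 mod 42 = 4; 13^4 ≡ 9 (mod 43).
Mod 29: 48173 ≡ 4; by Fermat, exponent reduces to 130 mod 28 = 18; 4^18 ≡ 24 (mod 29).
Combine by CRT: x ≡ 9 (mod 47), x ≡ 9 (mod 43), x ≡ 24 (mod 29) ⇒ x ≡ 16177 (mod 58609).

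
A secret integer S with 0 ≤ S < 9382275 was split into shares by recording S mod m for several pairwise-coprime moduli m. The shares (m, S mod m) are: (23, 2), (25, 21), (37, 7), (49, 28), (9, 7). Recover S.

The moduli are pairwise coprime; N = 23·25·37·49·9 = 9382275.
N/23 = 407925; 407925 ≡ 20 (mod 23); 20·15 ≡ 1, so inverse 15.
N/25 = 375291; 375291 ≡ 16 (mod 25); 16·11 ≡ 1, so inverse 11.
N/37 = 253575; 253575 ≡ 14 (mod 37); 14·8 ≡ 1, so inverse 8.
N/49 = 191475; 191475 ≡ 32 (mod 49); 32·23 ≡ 1, so inverse 23.
N/9 = 1042475; 1042475 ≡ 5 (mod 9); 5·2 ≡ 1, so inverse 2.
S ≡ 2·407925·15 + 21·375291·11 + 7·253575·8 + 28·191475·23 + 7·1042475·2 = 251034721.
251034721 mod 9382275 = 7095571.

7095571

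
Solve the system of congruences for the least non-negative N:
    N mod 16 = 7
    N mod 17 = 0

Combine the congruences pairwise.
From N ≡ 7 (mod 16) write N = 7 + 16t. Substituting into N ≡ 0 (mod 17) gives 16t ≡ 10 (mod 17), and since 16⁻¹ ≡ 16 (mod 17), t ≡ 7. Hence N ≡ 7 + 16·7 = 119 (mod 272).

119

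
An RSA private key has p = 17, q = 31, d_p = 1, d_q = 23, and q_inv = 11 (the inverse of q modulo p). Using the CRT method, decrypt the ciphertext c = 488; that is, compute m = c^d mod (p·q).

m₁ = c^(d_p) mod p: c ≡ 12 (mod 17), and 12^1 mod 17 = 12.
m₂ = c^(d_q) mod q: c ≡ 23 (mod 31), and 23^23 mod 31 = 15.
h = q_inv·(m₁ − m₂) mod p = 11·(12 − 15) mod 17 = 1.
m = m₂ + h·q = 15 + 1·31 = 46.

46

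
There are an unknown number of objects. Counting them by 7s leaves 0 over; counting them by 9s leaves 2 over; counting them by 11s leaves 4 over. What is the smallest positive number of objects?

The moduli are pairwise coprime; M = 7·9·11 = 693.
M/7 = 99; 99 ≡ 1 (mod 7), inverse 1.
M/9 = 77; 77 ≡ 5 (mod 9); 5·2 ≡ 1, so inverse 2.
M/11 = 63; 63 ≡ 8 (mod 11); 8·7 ≡ 1, so inverse 7.
N ≡ 0·99·1 + 2·77·2 + 4·63·7 = 2072.
2072 mod 693 = 686.

686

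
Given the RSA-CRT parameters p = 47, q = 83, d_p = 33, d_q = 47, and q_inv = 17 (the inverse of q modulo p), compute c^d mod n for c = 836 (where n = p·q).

820

m₁ = c^(d_p) mod p: c ≡ 37 (mod 47), and 37^33 mod 47 = 21.
m₂ = c^(d_q) mod q: c ≡ 6 (mod 83), and 6^47 mod 83 = 73.
h = q_inv·(m₁ − m₂) mod p = 17·(21 − 73) mod 47 = 9.
m = m₂ + h·q = 73 + 9·83 = 820.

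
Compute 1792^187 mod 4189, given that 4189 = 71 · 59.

989

Mod 71: 1792 ≡ 17; by Fermat, exponent reduces to 187 mod 70 = 47; 17^47 ≡ 66 (mod 71).
Mod 59: 1792 ≡ 22; by Fermat, exponent reduces to 187 mod 58 = 13; 22^13 ≡ 45 (mod 59).
Combine by CRT: x ≡ 66 (mod 71), x ≡ 45 (mod 59) ⇒ x ≡ 989 (mod 4189).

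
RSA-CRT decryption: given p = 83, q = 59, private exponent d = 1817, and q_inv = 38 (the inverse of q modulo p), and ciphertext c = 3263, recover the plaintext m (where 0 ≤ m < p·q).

d_p = d mod (p−1) = 1817 mod 82 = 13; d_q = d mod (q−1) = 19.
m₁ = c^(d_p) mod p: c ≡ 26 (mod 83), and 26^13 mod 83 = 40.
m₂ = c^(d_q) mod q: c ≡ 18 (mod 59), and 18^19 mod 59 = 32.
h = q_inv·(m₁ − m₂) mod p = 38·(40 − 32) mod 83 = 55.
m = m₂ + h·q = 32 + 55·59 = 3277.

3277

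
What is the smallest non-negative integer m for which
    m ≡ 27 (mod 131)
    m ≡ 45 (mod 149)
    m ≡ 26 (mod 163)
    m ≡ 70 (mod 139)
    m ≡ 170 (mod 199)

51493542252

The moduli are pairwise coprime; N = 131·149·163·139·199 = 88006154617.
N/131 = 671802707; 671802707 ≡ 123 (mod 131); 123·49 ≡ 1, so inverse 49.
N/149 = 590645333; 590645333 ≡ 95 (mod 149); 95·80 ≡ 1, so inverse 80.
N/163 = 539915059; 539915059 ≡ 53 (mod 163); 53·40 ≡ 1, so inverse 40.
N/139 = 633137803; 633137803 ≡ 31 (mod 139); 31·9 ≡ 1, so inverse 9.
N/199 = 442241983; 442241983 ≡ 104 (mod 199); 104·155 ≡ 1, so inverse 155.
m ≡ 27·671802707·49 + 45·590645333·80 + 26·539915059·40 + 70·633137803·9 + 170·442241983·155 = 15628582909461.
15628582909461 mod 88006154617 = 51493542252.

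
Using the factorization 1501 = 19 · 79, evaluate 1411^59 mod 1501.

Mod 19: 1411 ≡ 5; by Fermat, exponent reduces to 59 mod 18 = 5; 5^5 ≡ 9 (mod 19).
Mod 79: 1411 ≡ 68; 68^59 ≡ 66 (mod 79).
Combine by CRT: x ≡ 9 (mod 19), x ≡ 66 (mod 79) ⇒ x ≡ 66 (mod 1501).

66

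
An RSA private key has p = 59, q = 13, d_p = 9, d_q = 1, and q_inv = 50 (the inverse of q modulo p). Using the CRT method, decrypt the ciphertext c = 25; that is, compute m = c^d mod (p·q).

m₁ = c^(d_p) mod p: c ≡ 25 (mod 59), and 25^9 mod 59 = 3.
m₂ = c^(d_q) mod q: c ≡ 12 (mod 13), and 12^1 mod 13 = 12.
h = q_inv·(m₁ − m₂) mod p = 50·(3 − 12) mod 59 = 22.
m = m₂ + h·q = 12 + 22·13 = 298.

298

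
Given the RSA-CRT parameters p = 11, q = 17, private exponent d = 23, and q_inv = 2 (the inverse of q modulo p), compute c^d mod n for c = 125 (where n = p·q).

d_p = d mod (p−1) = 23 mod 10 = 3; d_q = d mod (q−1) = 7.
m₁ = c^(d_p) mod p: c ≡ 4 (mod 11), and 4^3 mod 11 = 9.
m₂ = c^(d_q) mod q: c ≡ 6 (mod 17), and 6^7 mod 17 = 14.
h = q_inv·(m₁ − m₂) mod p = 2·(9 − 14) mod 11 = 1.
m = m₂ + h·q = 14 + 1·17 = 31.

31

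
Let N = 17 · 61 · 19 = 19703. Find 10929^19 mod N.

Mod 17: 10929 ≡ 15; by Fermat, exponent reduces to 19 mod 16 = 3; 15^3 ≡ 9 (mod 17).
Mod 61: 10929 ≡ 10; 10^19 ≡ 44 (mod 61).
Mod 19: 10929 ≡ 4; by Fermat, exponent reduces to 19 mod 18 = 1; 4^1 ≡ 4 (mod 19).
Combine by CRT: x ≡ 9 (mod 17), x ≡ 44 (mod 61), x ≡ 4 (mod 19) ⇒ x ≡ 17978 (mod 19703).

17978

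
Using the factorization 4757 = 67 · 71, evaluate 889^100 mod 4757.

Mod 67: 889 ≡ 18; by Fermat, exponent reduces to 100 mod 66 = 34; 18^34 ≡ 49 (mod 67).
Mod 71: 889 ≡ 37; by Fermat, exponent reduces to 100 mod 70 = 30; 37^30 ≡ 20 (mod 71).
Combine by CRT: x ≡ 49 (mod 67), x ≡ 20 (mod 71) ⇒ x ≡ 1724 (mod 4757).

1724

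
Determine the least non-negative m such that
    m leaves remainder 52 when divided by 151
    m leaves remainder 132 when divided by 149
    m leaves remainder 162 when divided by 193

4280902

Combine the congruences pairwise.
From m ≡ 52 (mod 151) write m = 52 + 151t. Substituting into m ≡ 132 (mod 149) gives 151t ≡ 80 (mod 149), and since 2⁻¹ ≡ 75 (mod 149), t ≡ 40. Hence m ≡ 52 + 151·40 = 6092 (mod 22499).
From m ≡ 6092 (mod 22499) write m = 6092 + 22499t. Substituting into m ≡ 162 (mod 193) gives 22499t ≡ 53 (mod 193), and since 111⁻¹ ≡ 40 (mod 193), t ≡ 190. Hence m ≡ 6092 + 22499·190 = 4280902 (mod 4342307).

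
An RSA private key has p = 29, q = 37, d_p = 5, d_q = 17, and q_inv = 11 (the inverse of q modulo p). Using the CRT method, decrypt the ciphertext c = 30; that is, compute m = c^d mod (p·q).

m₁ = c^(d_p) mod p: c ≡ 1 (mod 29), and 1^5 mod 29 = 1.
m₂ = c^(d_q) mod q: c ≡ 30 (mod 37), and 30^17 mod 37 = 21.
h = q_inv·(m₁ − m₂) mod p = 11·(1 − 21) mod 29 = 12.
m = m₂ + h·q = 21 + 12·37 = 465.

465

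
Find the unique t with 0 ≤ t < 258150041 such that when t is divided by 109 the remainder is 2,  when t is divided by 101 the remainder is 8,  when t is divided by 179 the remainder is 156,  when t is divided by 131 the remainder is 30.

Combine the congruences pairwise.
From t ≡ 2 (mod 109) write t = 2 + 109s. Substituting into t ≡ 8 (mod 101) gives 109s ≡ 6 (mod 101), and since 8⁻¹ ≡ 38 (mod 101), s ≡ 26. Hence t ≡ 2 + 109·26 = 2836 (mod 11009).
From t ≡ 2836 (mod 11009) write t = 2836 + 11009s. Substituting into t ≡ 156 (mod 179) gives 11009s ≡ 5 (mod 179), and since 90⁻¹ ≡ 2 (mod 179), s ≡ 10. Hence t ≡ 2836 + 11009·10 = 112926 (mod 1970611).
From t ≡ 112926 (mod 1970611) write t = 112926 + 1970611s. Substituting into t ≡ 30 (mod 131) gives 1970611s ≡ 26 (mod 131), and since 109⁻¹ ≡ 125 (mod 131), s ≡ 106. Hence t ≡ 112926 + 1970611·106 = 208997692 (mod 258150041).

208997692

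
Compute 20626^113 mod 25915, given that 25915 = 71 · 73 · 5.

16226

Mod 71: 20626 ≡ 36; by Fermat, exponent reduces to 113 mod 70 = 43; 36^43 ≡ 38 (mod 71).
Mod 73: 20626 ≡ 40; by Fermat, exponent reduces to 113 mod 72 = 41; 40^41 ≡ 20 (mod 73).
Mod 5: 20626 ≡ 1; by Fermat, exponent reduces to 113 mod 4 = 1; 1^1 ≡ 1 (mod 5).
Combine by CRT: x ≡ 38 (mod 71), x ≡ 20 (mod 73), x ≡ 1 (mod 5) ⇒ x ≡ 16226 (mod 25915).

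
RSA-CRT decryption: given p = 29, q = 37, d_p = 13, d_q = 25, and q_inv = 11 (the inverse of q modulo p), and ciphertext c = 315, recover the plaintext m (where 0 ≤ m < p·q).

790

m₁ = c^(d_p) mod p: c ≡ 25 (mod 29), and 25^13 mod 29 = 7.
m₂ = c^(d_q) mod q: c ≡ 19 (mod 37), and 19^25 mod 37 = 13.
h = q_inv·(m₁ − m₂) mod p = 11·(7 − 13) mod 29 = 21.
m = m₂ + h·q = 13 + 21·37 = 790.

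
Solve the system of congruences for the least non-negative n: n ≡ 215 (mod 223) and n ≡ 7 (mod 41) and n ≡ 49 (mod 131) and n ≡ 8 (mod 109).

The moduli are pairwise coprime; M = 223·41·131·109 = 130552897.
M/223 = 585439; 585439 ≡ 64 (mod 223); 64·115 ≡ 1, so inverse 115.
M/41 = 3184217; 3184217 ≡ 34 (mod 41); 34·35 ≡ 1, so inverse 35.
M/131 = 996587; 996587 ≡ 70 (mod 131); 70·73 ≡ 1, so inverse 73.
M/109 = 1197733; 1197733 ≡ 41 (mod 109); 41·8 ≡ 1, so inverse 8.
n ≡ 215·585439·115 + 7·3184217·35 + 49·996587·73 + 8·1197733·8 = 18896559051.
18896559051 mod 130552897 = 96941883.

96941883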